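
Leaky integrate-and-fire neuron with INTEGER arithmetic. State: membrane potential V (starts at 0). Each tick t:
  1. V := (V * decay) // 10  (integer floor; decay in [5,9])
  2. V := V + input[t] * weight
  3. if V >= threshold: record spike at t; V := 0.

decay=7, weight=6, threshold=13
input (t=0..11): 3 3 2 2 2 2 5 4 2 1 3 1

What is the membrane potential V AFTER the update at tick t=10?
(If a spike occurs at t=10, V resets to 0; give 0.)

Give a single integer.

Answer: 0

Derivation:
t=0: input=3 -> V=0 FIRE
t=1: input=3 -> V=0 FIRE
t=2: input=2 -> V=12
t=3: input=2 -> V=0 FIRE
t=4: input=2 -> V=12
t=5: input=2 -> V=0 FIRE
t=6: input=5 -> V=0 FIRE
t=7: input=4 -> V=0 FIRE
t=8: input=2 -> V=12
t=9: input=1 -> V=0 FIRE
t=10: input=3 -> V=0 FIRE
t=11: input=1 -> V=6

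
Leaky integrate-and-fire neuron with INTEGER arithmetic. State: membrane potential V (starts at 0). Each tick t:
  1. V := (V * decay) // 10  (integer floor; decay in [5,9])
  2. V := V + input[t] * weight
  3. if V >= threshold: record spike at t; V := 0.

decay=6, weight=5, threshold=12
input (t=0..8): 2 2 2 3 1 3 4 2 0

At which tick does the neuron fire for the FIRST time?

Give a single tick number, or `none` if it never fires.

Answer: 1

Derivation:
t=0: input=2 -> V=10
t=1: input=2 -> V=0 FIRE
t=2: input=2 -> V=10
t=3: input=3 -> V=0 FIRE
t=4: input=1 -> V=5
t=5: input=3 -> V=0 FIRE
t=6: input=4 -> V=0 FIRE
t=7: input=2 -> V=10
t=8: input=0 -> V=6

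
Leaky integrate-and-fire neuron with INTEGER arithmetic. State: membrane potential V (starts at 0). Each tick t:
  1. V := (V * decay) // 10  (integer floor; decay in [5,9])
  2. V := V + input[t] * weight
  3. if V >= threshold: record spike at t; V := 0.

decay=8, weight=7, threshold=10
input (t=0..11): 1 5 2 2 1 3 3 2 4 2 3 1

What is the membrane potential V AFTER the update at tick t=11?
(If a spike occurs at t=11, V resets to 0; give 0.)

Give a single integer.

Answer: 7

Derivation:
t=0: input=1 -> V=7
t=1: input=5 -> V=0 FIRE
t=2: input=2 -> V=0 FIRE
t=3: input=2 -> V=0 FIRE
t=4: input=1 -> V=7
t=5: input=3 -> V=0 FIRE
t=6: input=3 -> V=0 FIRE
t=7: input=2 -> V=0 FIRE
t=8: input=4 -> V=0 FIRE
t=9: input=2 -> V=0 FIRE
t=10: input=3 -> V=0 FIRE
t=11: input=1 -> V=7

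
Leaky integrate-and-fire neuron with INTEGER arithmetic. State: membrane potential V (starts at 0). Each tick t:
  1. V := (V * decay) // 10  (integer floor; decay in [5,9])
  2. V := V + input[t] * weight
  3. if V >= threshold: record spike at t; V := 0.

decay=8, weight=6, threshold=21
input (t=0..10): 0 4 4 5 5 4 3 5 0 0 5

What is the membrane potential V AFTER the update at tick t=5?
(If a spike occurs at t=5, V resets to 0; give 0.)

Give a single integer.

Answer: 0

Derivation:
t=0: input=0 -> V=0
t=1: input=4 -> V=0 FIRE
t=2: input=4 -> V=0 FIRE
t=3: input=5 -> V=0 FIRE
t=4: input=5 -> V=0 FIRE
t=5: input=4 -> V=0 FIRE
t=6: input=3 -> V=18
t=7: input=5 -> V=0 FIRE
t=8: input=0 -> V=0
t=9: input=0 -> V=0
t=10: input=5 -> V=0 FIRE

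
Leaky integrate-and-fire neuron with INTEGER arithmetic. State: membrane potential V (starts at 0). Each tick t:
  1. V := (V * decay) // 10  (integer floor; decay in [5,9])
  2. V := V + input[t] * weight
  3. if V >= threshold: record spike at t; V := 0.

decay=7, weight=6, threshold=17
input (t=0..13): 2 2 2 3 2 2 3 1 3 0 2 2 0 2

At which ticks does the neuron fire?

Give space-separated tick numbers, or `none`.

t=0: input=2 -> V=12
t=1: input=2 -> V=0 FIRE
t=2: input=2 -> V=12
t=3: input=3 -> V=0 FIRE
t=4: input=2 -> V=12
t=5: input=2 -> V=0 FIRE
t=6: input=3 -> V=0 FIRE
t=7: input=1 -> V=6
t=8: input=3 -> V=0 FIRE
t=9: input=0 -> V=0
t=10: input=2 -> V=12
t=11: input=2 -> V=0 FIRE
t=12: input=0 -> V=0
t=13: input=2 -> V=12

Answer: 1 3 5 6 8 11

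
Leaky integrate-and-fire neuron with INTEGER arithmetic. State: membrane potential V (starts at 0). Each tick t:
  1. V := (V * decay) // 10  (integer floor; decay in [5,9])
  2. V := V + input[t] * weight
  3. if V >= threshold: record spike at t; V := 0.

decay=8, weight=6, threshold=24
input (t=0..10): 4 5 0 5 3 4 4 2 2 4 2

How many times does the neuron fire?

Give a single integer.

t=0: input=4 -> V=0 FIRE
t=1: input=5 -> V=0 FIRE
t=2: input=0 -> V=0
t=3: input=5 -> V=0 FIRE
t=4: input=3 -> V=18
t=5: input=4 -> V=0 FIRE
t=6: input=4 -> V=0 FIRE
t=7: input=2 -> V=12
t=8: input=2 -> V=21
t=9: input=4 -> V=0 FIRE
t=10: input=2 -> V=12

Answer: 6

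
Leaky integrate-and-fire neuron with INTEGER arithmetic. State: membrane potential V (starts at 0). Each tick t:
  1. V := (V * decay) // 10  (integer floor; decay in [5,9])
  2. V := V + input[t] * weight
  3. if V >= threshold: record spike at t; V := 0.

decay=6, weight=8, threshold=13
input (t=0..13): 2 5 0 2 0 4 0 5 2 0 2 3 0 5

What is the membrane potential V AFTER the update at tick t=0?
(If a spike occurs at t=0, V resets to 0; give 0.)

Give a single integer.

Answer: 0

Derivation:
t=0: input=2 -> V=0 FIRE
t=1: input=5 -> V=0 FIRE
t=2: input=0 -> V=0
t=3: input=2 -> V=0 FIRE
t=4: input=0 -> V=0
t=5: input=4 -> V=0 FIRE
t=6: input=0 -> V=0
t=7: input=5 -> V=0 FIRE
t=8: input=2 -> V=0 FIRE
t=9: input=0 -> V=0
t=10: input=2 -> V=0 FIRE
t=11: input=3 -> V=0 FIRE
t=12: input=0 -> V=0
t=13: input=5 -> V=0 FIRE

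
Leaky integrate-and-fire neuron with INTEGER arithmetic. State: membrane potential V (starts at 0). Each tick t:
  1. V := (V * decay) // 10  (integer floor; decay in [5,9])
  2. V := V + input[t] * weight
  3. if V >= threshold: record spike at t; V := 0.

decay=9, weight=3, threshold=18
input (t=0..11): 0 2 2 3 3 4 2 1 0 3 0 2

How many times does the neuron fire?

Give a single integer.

Answer: 2

Derivation:
t=0: input=0 -> V=0
t=1: input=2 -> V=6
t=2: input=2 -> V=11
t=3: input=3 -> V=0 FIRE
t=4: input=3 -> V=9
t=5: input=4 -> V=0 FIRE
t=6: input=2 -> V=6
t=7: input=1 -> V=8
t=8: input=0 -> V=7
t=9: input=3 -> V=15
t=10: input=0 -> V=13
t=11: input=2 -> V=17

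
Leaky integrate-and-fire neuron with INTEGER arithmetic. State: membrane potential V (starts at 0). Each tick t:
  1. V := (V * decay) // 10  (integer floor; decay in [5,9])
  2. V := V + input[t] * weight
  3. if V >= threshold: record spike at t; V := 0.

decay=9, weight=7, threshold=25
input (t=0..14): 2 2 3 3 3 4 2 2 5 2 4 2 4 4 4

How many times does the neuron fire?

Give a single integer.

Answer: 9

Derivation:
t=0: input=2 -> V=14
t=1: input=2 -> V=0 FIRE
t=2: input=3 -> V=21
t=3: input=3 -> V=0 FIRE
t=4: input=3 -> V=21
t=5: input=4 -> V=0 FIRE
t=6: input=2 -> V=14
t=7: input=2 -> V=0 FIRE
t=8: input=5 -> V=0 FIRE
t=9: input=2 -> V=14
t=10: input=4 -> V=0 FIRE
t=11: input=2 -> V=14
t=12: input=4 -> V=0 FIRE
t=13: input=4 -> V=0 FIRE
t=14: input=4 -> V=0 FIRE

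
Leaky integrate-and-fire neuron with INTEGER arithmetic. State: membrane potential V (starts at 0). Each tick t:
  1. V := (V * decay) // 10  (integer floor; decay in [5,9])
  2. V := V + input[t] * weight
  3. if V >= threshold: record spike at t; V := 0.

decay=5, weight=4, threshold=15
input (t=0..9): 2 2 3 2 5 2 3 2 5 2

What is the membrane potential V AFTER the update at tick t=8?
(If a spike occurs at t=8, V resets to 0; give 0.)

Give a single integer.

t=0: input=2 -> V=8
t=1: input=2 -> V=12
t=2: input=3 -> V=0 FIRE
t=3: input=2 -> V=8
t=4: input=5 -> V=0 FIRE
t=5: input=2 -> V=8
t=6: input=3 -> V=0 FIRE
t=7: input=2 -> V=8
t=8: input=5 -> V=0 FIRE
t=9: input=2 -> V=8

Answer: 0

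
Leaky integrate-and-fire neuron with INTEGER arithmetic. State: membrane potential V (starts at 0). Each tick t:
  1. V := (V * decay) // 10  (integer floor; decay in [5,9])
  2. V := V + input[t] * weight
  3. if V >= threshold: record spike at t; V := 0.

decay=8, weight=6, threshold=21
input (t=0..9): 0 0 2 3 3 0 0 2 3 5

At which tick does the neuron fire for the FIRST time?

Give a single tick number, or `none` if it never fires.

Answer: 3

Derivation:
t=0: input=0 -> V=0
t=1: input=0 -> V=0
t=2: input=2 -> V=12
t=3: input=3 -> V=0 FIRE
t=4: input=3 -> V=18
t=5: input=0 -> V=14
t=6: input=0 -> V=11
t=7: input=2 -> V=20
t=8: input=3 -> V=0 FIRE
t=9: input=5 -> V=0 FIRE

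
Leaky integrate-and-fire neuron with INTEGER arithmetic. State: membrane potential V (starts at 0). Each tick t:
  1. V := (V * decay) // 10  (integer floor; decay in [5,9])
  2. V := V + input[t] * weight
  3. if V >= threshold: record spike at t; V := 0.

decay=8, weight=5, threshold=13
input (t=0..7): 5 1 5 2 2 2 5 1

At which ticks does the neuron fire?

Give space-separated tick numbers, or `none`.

Answer: 0 2 4 6

Derivation:
t=0: input=5 -> V=0 FIRE
t=1: input=1 -> V=5
t=2: input=5 -> V=0 FIRE
t=3: input=2 -> V=10
t=4: input=2 -> V=0 FIRE
t=5: input=2 -> V=10
t=6: input=5 -> V=0 FIRE
t=7: input=1 -> V=5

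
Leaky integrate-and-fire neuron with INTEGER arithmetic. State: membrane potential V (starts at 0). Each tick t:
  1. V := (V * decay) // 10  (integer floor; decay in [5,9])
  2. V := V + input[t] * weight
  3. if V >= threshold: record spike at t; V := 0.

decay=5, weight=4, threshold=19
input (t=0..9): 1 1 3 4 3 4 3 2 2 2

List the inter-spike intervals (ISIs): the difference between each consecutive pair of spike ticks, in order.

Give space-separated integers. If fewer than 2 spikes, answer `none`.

t=0: input=1 -> V=4
t=1: input=1 -> V=6
t=2: input=3 -> V=15
t=3: input=4 -> V=0 FIRE
t=4: input=3 -> V=12
t=5: input=4 -> V=0 FIRE
t=6: input=3 -> V=12
t=7: input=2 -> V=14
t=8: input=2 -> V=15
t=9: input=2 -> V=15

Answer: 2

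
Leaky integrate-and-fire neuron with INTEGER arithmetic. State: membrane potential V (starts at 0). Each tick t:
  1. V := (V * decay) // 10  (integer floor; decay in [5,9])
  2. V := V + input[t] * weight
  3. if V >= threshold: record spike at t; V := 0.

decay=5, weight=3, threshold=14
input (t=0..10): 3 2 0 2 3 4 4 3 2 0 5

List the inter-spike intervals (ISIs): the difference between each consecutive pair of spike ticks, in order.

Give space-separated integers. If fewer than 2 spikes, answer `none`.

t=0: input=3 -> V=9
t=1: input=2 -> V=10
t=2: input=0 -> V=5
t=3: input=2 -> V=8
t=4: input=3 -> V=13
t=5: input=4 -> V=0 FIRE
t=6: input=4 -> V=12
t=7: input=3 -> V=0 FIRE
t=8: input=2 -> V=6
t=9: input=0 -> V=3
t=10: input=5 -> V=0 FIRE

Answer: 2 3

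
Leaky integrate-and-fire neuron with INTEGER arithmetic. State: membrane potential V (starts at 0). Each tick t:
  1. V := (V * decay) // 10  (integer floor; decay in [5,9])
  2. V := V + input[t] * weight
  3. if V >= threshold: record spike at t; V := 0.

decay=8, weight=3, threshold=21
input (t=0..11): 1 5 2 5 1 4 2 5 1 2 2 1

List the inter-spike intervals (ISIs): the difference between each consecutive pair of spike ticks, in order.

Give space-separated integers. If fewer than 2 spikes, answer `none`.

t=0: input=1 -> V=3
t=1: input=5 -> V=17
t=2: input=2 -> V=19
t=3: input=5 -> V=0 FIRE
t=4: input=1 -> V=3
t=5: input=4 -> V=14
t=6: input=2 -> V=17
t=7: input=5 -> V=0 FIRE
t=8: input=1 -> V=3
t=9: input=2 -> V=8
t=10: input=2 -> V=12
t=11: input=1 -> V=12

Answer: 4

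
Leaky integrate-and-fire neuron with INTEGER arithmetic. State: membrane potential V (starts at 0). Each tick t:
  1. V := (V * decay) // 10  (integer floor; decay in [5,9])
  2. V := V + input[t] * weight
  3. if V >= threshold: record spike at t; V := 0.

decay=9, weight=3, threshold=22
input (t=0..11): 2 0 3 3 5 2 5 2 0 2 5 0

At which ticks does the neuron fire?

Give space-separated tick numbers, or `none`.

Answer: 4 7

Derivation:
t=0: input=2 -> V=6
t=1: input=0 -> V=5
t=2: input=3 -> V=13
t=3: input=3 -> V=20
t=4: input=5 -> V=0 FIRE
t=5: input=2 -> V=6
t=6: input=5 -> V=20
t=7: input=2 -> V=0 FIRE
t=8: input=0 -> V=0
t=9: input=2 -> V=6
t=10: input=5 -> V=20
t=11: input=0 -> V=18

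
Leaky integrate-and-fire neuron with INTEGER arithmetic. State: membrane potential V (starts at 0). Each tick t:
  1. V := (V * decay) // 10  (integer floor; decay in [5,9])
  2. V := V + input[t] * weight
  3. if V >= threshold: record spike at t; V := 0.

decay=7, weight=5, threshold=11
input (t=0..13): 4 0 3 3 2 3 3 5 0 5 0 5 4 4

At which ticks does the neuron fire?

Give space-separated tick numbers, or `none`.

t=0: input=4 -> V=0 FIRE
t=1: input=0 -> V=0
t=2: input=3 -> V=0 FIRE
t=3: input=3 -> V=0 FIRE
t=4: input=2 -> V=10
t=5: input=3 -> V=0 FIRE
t=6: input=3 -> V=0 FIRE
t=7: input=5 -> V=0 FIRE
t=8: input=0 -> V=0
t=9: input=5 -> V=0 FIRE
t=10: input=0 -> V=0
t=11: input=5 -> V=0 FIRE
t=12: input=4 -> V=0 FIRE
t=13: input=4 -> V=0 FIRE

Answer: 0 2 3 5 6 7 9 11 12 13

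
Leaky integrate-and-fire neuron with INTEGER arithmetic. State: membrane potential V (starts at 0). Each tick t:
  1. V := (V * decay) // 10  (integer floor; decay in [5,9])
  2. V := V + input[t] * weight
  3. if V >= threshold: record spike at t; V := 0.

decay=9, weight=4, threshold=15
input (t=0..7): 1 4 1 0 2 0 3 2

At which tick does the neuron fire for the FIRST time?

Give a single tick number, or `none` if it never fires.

t=0: input=1 -> V=4
t=1: input=4 -> V=0 FIRE
t=2: input=1 -> V=4
t=3: input=0 -> V=3
t=4: input=2 -> V=10
t=5: input=0 -> V=9
t=6: input=3 -> V=0 FIRE
t=7: input=2 -> V=8

Answer: 1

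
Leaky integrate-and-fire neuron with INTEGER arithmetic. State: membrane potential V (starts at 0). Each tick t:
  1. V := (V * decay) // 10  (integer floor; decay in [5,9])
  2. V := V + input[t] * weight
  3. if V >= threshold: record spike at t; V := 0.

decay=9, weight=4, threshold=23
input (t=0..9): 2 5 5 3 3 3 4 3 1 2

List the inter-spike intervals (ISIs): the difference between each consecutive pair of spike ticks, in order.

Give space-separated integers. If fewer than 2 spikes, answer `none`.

Answer: 2 3

Derivation:
t=0: input=2 -> V=8
t=1: input=5 -> V=0 FIRE
t=2: input=5 -> V=20
t=3: input=3 -> V=0 FIRE
t=4: input=3 -> V=12
t=5: input=3 -> V=22
t=6: input=4 -> V=0 FIRE
t=7: input=3 -> V=12
t=8: input=1 -> V=14
t=9: input=2 -> V=20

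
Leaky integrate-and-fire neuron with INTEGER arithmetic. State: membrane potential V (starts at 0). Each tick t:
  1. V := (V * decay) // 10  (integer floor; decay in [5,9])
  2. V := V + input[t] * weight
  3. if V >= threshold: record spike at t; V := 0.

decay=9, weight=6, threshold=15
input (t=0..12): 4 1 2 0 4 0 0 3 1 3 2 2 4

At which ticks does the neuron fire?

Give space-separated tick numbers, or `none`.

Answer: 0 2 4 7 9 11 12

Derivation:
t=0: input=4 -> V=0 FIRE
t=1: input=1 -> V=6
t=2: input=2 -> V=0 FIRE
t=3: input=0 -> V=0
t=4: input=4 -> V=0 FIRE
t=5: input=0 -> V=0
t=6: input=0 -> V=0
t=7: input=3 -> V=0 FIRE
t=8: input=1 -> V=6
t=9: input=3 -> V=0 FIRE
t=10: input=2 -> V=12
t=11: input=2 -> V=0 FIRE
t=12: input=4 -> V=0 FIRE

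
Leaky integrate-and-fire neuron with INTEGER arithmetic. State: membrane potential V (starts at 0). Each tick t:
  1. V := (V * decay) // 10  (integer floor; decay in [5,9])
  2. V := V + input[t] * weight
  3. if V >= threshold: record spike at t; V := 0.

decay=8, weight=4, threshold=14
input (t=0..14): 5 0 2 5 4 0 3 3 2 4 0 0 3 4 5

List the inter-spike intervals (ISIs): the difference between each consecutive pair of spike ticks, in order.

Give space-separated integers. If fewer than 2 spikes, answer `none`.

Answer: 3 1 3 2 4 1

Derivation:
t=0: input=5 -> V=0 FIRE
t=1: input=0 -> V=0
t=2: input=2 -> V=8
t=3: input=5 -> V=0 FIRE
t=4: input=4 -> V=0 FIRE
t=5: input=0 -> V=0
t=6: input=3 -> V=12
t=7: input=3 -> V=0 FIRE
t=8: input=2 -> V=8
t=9: input=4 -> V=0 FIRE
t=10: input=0 -> V=0
t=11: input=0 -> V=0
t=12: input=3 -> V=12
t=13: input=4 -> V=0 FIRE
t=14: input=5 -> V=0 FIRE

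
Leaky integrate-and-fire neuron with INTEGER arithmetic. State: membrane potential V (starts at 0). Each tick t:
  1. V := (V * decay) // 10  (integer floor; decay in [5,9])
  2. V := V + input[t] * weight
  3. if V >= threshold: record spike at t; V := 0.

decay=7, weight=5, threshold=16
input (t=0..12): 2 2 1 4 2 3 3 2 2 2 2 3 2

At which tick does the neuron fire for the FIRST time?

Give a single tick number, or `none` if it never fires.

Answer: 1

Derivation:
t=0: input=2 -> V=10
t=1: input=2 -> V=0 FIRE
t=2: input=1 -> V=5
t=3: input=4 -> V=0 FIRE
t=4: input=2 -> V=10
t=5: input=3 -> V=0 FIRE
t=6: input=3 -> V=15
t=7: input=2 -> V=0 FIRE
t=8: input=2 -> V=10
t=9: input=2 -> V=0 FIRE
t=10: input=2 -> V=10
t=11: input=3 -> V=0 FIRE
t=12: input=2 -> V=10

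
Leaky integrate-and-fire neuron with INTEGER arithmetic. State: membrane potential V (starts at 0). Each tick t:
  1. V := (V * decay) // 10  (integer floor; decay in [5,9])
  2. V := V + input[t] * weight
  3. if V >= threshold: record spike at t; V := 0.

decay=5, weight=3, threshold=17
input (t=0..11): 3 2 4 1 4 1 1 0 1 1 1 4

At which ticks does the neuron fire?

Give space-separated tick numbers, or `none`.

Answer: 2

Derivation:
t=0: input=3 -> V=9
t=1: input=2 -> V=10
t=2: input=4 -> V=0 FIRE
t=3: input=1 -> V=3
t=4: input=4 -> V=13
t=5: input=1 -> V=9
t=6: input=1 -> V=7
t=7: input=0 -> V=3
t=8: input=1 -> V=4
t=9: input=1 -> V=5
t=10: input=1 -> V=5
t=11: input=4 -> V=14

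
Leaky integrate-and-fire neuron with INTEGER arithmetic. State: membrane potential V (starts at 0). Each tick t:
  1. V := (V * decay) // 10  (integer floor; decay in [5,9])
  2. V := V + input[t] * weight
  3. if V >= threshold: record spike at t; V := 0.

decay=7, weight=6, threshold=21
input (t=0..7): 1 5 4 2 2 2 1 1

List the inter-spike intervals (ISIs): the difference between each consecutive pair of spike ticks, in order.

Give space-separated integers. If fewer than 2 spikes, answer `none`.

t=0: input=1 -> V=6
t=1: input=5 -> V=0 FIRE
t=2: input=4 -> V=0 FIRE
t=3: input=2 -> V=12
t=4: input=2 -> V=20
t=5: input=2 -> V=0 FIRE
t=6: input=1 -> V=6
t=7: input=1 -> V=10

Answer: 1 3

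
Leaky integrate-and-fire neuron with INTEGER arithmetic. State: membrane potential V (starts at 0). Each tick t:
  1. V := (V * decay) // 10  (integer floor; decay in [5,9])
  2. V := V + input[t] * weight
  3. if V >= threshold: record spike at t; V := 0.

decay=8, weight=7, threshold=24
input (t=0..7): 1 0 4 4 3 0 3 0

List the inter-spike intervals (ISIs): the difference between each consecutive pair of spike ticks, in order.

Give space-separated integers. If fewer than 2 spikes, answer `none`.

t=0: input=1 -> V=7
t=1: input=0 -> V=5
t=2: input=4 -> V=0 FIRE
t=3: input=4 -> V=0 FIRE
t=4: input=3 -> V=21
t=5: input=0 -> V=16
t=6: input=3 -> V=0 FIRE
t=7: input=0 -> V=0

Answer: 1 3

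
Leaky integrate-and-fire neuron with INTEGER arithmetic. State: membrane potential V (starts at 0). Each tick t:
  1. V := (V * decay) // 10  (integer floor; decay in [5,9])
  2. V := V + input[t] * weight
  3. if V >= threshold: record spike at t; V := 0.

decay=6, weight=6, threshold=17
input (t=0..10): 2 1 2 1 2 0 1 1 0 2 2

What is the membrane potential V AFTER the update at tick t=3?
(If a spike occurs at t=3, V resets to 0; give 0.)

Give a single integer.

t=0: input=2 -> V=12
t=1: input=1 -> V=13
t=2: input=2 -> V=0 FIRE
t=3: input=1 -> V=6
t=4: input=2 -> V=15
t=5: input=0 -> V=9
t=6: input=1 -> V=11
t=7: input=1 -> V=12
t=8: input=0 -> V=7
t=9: input=2 -> V=16
t=10: input=2 -> V=0 FIRE

Answer: 6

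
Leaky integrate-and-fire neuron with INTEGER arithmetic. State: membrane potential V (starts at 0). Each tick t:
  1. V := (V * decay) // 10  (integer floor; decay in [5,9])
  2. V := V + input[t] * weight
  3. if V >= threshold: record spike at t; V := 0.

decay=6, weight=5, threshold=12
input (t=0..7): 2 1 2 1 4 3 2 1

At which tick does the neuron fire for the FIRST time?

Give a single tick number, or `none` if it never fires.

t=0: input=2 -> V=10
t=1: input=1 -> V=11
t=2: input=2 -> V=0 FIRE
t=3: input=1 -> V=5
t=4: input=4 -> V=0 FIRE
t=5: input=3 -> V=0 FIRE
t=6: input=2 -> V=10
t=7: input=1 -> V=11

Answer: 2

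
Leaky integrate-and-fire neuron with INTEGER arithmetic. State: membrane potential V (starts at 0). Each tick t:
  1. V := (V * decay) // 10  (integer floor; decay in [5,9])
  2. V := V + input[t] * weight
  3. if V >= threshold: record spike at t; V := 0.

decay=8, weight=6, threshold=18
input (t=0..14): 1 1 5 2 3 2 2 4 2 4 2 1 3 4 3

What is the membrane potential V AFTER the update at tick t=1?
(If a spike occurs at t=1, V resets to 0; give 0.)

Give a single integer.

t=0: input=1 -> V=6
t=1: input=1 -> V=10
t=2: input=5 -> V=0 FIRE
t=3: input=2 -> V=12
t=4: input=3 -> V=0 FIRE
t=5: input=2 -> V=12
t=6: input=2 -> V=0 FIRE
t=7: input=4 -> V=0 FIRE
t=8: input=2 -> V=12
t=9: input=4 -> V=0 FIRE
t=10: input=2 -> V=12
t=11: input=1 -> V=15
t=12: input=3 -> V=0 FIRE
t=13: input=4 -> V=0 FIRE
t=14: input=3 -> V=0 FIRE

Answer: 10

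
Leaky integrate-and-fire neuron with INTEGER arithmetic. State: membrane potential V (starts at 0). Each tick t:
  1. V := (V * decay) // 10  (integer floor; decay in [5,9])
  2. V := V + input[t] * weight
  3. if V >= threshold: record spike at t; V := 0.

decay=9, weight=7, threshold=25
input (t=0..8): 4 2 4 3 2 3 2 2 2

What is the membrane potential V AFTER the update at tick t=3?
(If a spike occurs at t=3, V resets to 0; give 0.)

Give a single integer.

t=0: input=4 -> V=0 FIRE
t=1: input=2 -> V=14
t=2: input=4 -> V=0 FIRE
t=3: input=3 -> V=21
t=4: input=2 -> V=0 FIRE
t=5: input=3 -> V=21
t=6: input=2 -> V=0 FIRE
t=7: input=2 -> V=14
t=8: input=2 -> V=0 FIRE

Answer: 21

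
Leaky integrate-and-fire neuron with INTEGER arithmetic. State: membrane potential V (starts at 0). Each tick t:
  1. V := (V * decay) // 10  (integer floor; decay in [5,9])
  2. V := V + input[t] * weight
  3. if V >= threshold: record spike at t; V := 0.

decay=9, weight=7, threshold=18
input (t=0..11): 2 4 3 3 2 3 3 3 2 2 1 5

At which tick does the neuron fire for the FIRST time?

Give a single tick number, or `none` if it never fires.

t=0: input=2 -> V=14
t=1: input=4 -> V=0 FIRE
t=2: input=3 -> V=0 FIRE
t=3: input=3 -> V=0 FIRE
t=4: input=2 -> V=14
t=5: input=3 -> V=0 FIRE
t=6: input=3 -> V=0 FIRE
t=7: input=3 -> V=0 FIRE
t=8: input=2 -> V=14
t=9: input=2 -> V=0 FIRE
t=10: input=1 -> V=7
t=11: input=5 -> V=0 FIRE

Answer: 1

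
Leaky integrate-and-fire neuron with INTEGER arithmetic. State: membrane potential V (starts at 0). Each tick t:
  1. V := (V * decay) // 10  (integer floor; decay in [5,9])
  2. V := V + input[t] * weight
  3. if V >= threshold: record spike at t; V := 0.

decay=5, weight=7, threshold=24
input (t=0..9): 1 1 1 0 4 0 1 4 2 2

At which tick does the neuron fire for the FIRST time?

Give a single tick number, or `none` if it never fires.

t=0: input=1 -> V=7
t=1: input=1 -> V=10
t=2: input=1 -> V=12
t=3: input=0 -> V=6
t=4: input=4 -> V=0 FIRE
t=5: input=0 -> V=0
t=6: input=1 -> V=7
t=7: input=4 -> V=0 FIRE
t=8: input=2 -> V=14
t=9: input=2 -> V=21

Answer: 4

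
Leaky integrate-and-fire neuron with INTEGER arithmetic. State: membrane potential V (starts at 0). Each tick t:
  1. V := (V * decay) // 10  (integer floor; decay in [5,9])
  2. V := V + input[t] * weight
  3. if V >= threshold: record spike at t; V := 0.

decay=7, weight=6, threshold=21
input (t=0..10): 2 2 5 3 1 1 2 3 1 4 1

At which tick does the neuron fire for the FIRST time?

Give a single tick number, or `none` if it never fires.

Answer: 2

Derivation:
t=0: input=2 -> V=12
t=1: input=2 -> V=20
t=2: input=5 -> V=0 FIRE
t=3: input=3 -> V=18
t=4: input=1 -> V=18
t=5: input=1 -> V=18
t=6: input=2 -> V=0 FIRE
t=7: input=3 -> V=18
t=8: input=1 -> V=18
t=9: input=4 -> V=0 FIRE
t=10: input=1 -> V=6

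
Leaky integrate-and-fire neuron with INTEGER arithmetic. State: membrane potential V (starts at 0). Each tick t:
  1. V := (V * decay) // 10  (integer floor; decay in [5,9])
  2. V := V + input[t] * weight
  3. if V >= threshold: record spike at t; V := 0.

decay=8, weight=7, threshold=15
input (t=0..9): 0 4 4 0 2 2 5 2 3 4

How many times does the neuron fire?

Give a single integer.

Answer: 6

Derivation:
t=0: input=0 -> V=0
t=1: input=4 -> V=0 FIRE
t=2: input=4 -> V=0 FIRE
t=3: input=0 -> V=0
t=4: input=2 -> V=14
t=5: input=2 -> V=0 FIRE
t=6: input=5 -> V=0 FIRE
t=7: input=2 -> V=14
t=8: input=3 -> V=0 FIRE
t=9: input=4 -> V=0 FIRE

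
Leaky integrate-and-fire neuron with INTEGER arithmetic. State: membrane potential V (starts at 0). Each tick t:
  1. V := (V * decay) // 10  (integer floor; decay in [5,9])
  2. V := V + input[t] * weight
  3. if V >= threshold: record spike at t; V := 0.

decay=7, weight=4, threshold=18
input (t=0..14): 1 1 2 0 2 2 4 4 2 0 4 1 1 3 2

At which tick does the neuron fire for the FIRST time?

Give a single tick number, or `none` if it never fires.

Answer: 6

Derivation:
t=0: input=1 -> V=4
t=1: input=1 -> V=6
t=2: input=2 -> V=12
t=3: input=0 -> V=8
t=4: input=2 -> V=13
t=5: input=2 -> V=17
t=6: input=4 -> V=0 FIRE
t=7: input=4 -> V=16
t=8: input=2 -> V=0 FIRE
t=9: input=0 -> V=0
t=10: input=4 -> V=16
t=11: input=1 -> V=15
t=12: input=1 -> V=14
t=13: input=3 -> V=0 FIRE
t=14: input=2 -> V=8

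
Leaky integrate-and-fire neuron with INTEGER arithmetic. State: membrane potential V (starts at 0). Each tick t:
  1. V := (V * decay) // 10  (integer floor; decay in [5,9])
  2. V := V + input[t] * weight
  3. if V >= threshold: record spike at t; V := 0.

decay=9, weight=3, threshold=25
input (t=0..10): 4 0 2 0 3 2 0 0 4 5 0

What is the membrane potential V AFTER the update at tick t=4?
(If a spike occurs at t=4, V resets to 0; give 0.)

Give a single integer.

t=0: input=4 -> V=12
t=1: input=0 -> V=10
t=2: input=2 -> V=15
t=3: input=0 -> V=13
t=4: input=3 -> V=20
t=5: input=2 -> V=24
t=6: input=0 -> V=21
t=7: input=0 -> V=18
t=8: input=4 -> V=0 FIRE
t=9: input=5 -> V=15
t=10: input=0 -> V=13

Answer: 20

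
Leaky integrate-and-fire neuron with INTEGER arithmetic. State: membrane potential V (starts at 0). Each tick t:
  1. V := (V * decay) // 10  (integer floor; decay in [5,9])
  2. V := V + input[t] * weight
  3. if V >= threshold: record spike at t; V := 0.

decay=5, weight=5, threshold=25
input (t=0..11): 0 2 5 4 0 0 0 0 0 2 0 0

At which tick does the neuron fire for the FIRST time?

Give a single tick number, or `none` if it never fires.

t=0: input=0 -> V=0
t=1: input=2 -> V=10
t=2: input=5 -> V=0 FIRE
t=3: input=4 -> V=20
t=4: input=0 -> V=10
t=5: input=0 -> V=5
t=6: input=0 -> V=2
t=7: input=0 -> V=1
t=8: input=0 -> V=0
t=9: input=2 -> V=10
t=10: input=0 -> V=5
t=11: input=0 -> V=2

Answer: 2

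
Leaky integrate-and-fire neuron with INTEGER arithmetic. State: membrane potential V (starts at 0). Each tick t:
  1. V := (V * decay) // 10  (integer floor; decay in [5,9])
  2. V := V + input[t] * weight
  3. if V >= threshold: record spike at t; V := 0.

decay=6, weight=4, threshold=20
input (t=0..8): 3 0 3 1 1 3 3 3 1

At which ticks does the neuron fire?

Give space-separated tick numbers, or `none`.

t=0: input=3 -> V=12
t=1: input=0 -> V=7
t=2: input=3 -> V=16
t=3: input=1 -> V=13
t=4: input=1 -> V=11
t=5: input=3 -> V=18
t=6: input=3 -> V=0 FIRE
t=7: input=3 -> V=12
t=8: input=1 -> V=11

Answer: 6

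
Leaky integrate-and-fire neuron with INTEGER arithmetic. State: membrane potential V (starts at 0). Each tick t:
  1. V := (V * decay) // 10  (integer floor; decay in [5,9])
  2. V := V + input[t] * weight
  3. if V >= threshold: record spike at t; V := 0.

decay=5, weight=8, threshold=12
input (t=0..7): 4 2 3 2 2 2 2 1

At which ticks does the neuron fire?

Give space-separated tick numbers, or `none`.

t=0: input=4 -> V=0 FIRE
t=1: input=2 -> V=0 FIRE
t=2: input=3 -> V=0 FIRE
t=3: input=2 -> V=0 FIRE
t=4: input=2 -> V=0 FIRE
t=5: input=2 -> V=0 FIRE
t=6: input=2 -> V=0 FIRE
t=7: input=1 -> V=8

Answer: 0 1 2 3 4 5 6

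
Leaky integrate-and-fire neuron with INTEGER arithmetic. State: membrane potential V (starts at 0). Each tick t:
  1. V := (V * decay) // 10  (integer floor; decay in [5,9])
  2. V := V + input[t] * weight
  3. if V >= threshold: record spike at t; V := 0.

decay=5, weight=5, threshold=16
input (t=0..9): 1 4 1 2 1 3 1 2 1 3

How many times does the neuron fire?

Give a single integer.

Answer: 3

Derivation:
t=0: input=1 -> V=5
t=1: input=4 -> V=0 FIRE
t=2: input=1 -> V=5
t=3: input=2 -> V=12
t=4: input=1 -> V=11
t=5: input=3 -> V=0 FIRE
t=6: input=1 -> V=5
t=7: input=2 -> V=12
t=8: input=1 -> V=11
t=9: input=3 -> V=0 FIRE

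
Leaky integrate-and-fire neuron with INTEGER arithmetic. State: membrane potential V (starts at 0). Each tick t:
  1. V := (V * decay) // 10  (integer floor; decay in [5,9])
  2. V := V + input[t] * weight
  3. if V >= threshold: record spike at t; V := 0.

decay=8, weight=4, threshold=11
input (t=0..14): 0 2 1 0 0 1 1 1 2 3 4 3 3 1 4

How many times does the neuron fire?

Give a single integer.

t=0: input=0 -> V=0
t=1: input=2 -> V=8
t=2: input=1 -> V=10
t=3: input=0 -> V=8
t=4: input=0 -> V=6
t=5: input=1 -> V=8
t=6: input=1 -> V=10
t=7: input=1 -> V=0 FIRE
t=8: input=2 -> V=8
t=9: input=3 -> V=0 FIRE
t=10: input=4 -> V=0 FIRE
t=11: input=3 -> V=0 FIRE
t=12: input=3 -> V=0 FIRE
t=13: input=1 -> V=4
t=14: input=4 -> V=0 FIRE

Answer: 6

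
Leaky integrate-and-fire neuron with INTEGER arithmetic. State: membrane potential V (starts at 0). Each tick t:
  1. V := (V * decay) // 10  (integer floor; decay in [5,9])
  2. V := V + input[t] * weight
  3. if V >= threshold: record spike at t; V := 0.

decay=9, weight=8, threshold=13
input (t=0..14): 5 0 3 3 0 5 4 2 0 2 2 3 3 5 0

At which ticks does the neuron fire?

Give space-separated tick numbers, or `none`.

Answer: 0 2 3 5 6 7 9 10 11 12 13

Derivation:
t=0: input=5 -> V=0 FIRE
t=1: input=0 -> V=0
t=2: input=3 -> V=0 FIRE
t=3: input=3 -> V=0 FIRE
t=4: input=0 -> V=0
t=5: input=5 -> V=0 FIRE
t=6: input=4 -> V=0 FIRE
t=7: input=2 -> V=0 FIRE
t=8: input=0 -> V=0
t=9: input=2 -> V=0 FIRE
t=10: input=2 -> V=0 FIRE
t=11: input=3 -> V=0 FIRE
t=12: input=3 -> V=0 FIRE
t=13: input=5 -> V=0 FIRE
t=14: input=0 -> V=0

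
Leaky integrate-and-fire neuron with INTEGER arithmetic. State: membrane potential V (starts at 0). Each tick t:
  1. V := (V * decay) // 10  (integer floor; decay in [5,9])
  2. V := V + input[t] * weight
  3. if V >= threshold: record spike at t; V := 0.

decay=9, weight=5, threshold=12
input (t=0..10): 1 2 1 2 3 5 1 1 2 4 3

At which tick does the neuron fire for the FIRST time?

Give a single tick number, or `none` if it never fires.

Answer: 1

Derivation:
t=0: input=1 -> V=5
t=1: input=2 -> V=0 FIRE
t=2: input=1 -> V=5
t=3: input=2 -> V=0 FIRE
t=4: input=3 -> V=0 FIRE
t=5: input=5 -> V=0 FIRE
t=6: input=1 -> V=5
t=7: input=1 -> V=9
t=8: input=2 -> V=0 FIRE
t=9: input=4 -> V=0 FIRE
t=10: input=3 -> V=0 FIRE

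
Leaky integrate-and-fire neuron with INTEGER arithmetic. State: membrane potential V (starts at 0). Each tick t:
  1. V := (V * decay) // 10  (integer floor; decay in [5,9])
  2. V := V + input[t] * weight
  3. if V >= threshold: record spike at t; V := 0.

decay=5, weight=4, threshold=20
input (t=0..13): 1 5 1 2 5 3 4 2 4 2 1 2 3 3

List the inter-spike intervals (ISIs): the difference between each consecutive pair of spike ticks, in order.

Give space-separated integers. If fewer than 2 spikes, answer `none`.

Answer: 3 2 2 5

Derivation:
t=0: input=1 -> V=4
t=1: input=5 -> V=0 FIRE
t=2: input=1 -> V=4
t=3: input=2 -> V=10
t=4: input=5 -> V=0 FIRE
t=5: input=3 -> V=12
t=6: input=4 -> V=0 FIRE
t=7: input=2 -> V=8
t=8: input=4 -> V=0 FIRE
t=9: input=2 -> V=8
t=10: input=1 -> V=8
t=11: input=2 -> V=12
t=12: input=3 -> V=18
t=13: input=3 -> V=0 FIRE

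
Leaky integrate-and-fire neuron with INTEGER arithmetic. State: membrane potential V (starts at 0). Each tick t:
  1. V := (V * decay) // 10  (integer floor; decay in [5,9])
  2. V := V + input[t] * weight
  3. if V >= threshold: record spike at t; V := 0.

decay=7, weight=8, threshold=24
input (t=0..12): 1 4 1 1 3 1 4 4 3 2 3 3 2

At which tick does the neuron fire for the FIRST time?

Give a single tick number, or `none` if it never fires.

Answer: 1

Derivation:
t=0: input=1 -> V=8
t=1: input=4 -> V=0 FIRE
t=2: input=1 -> V=8
t=3: input=1 -> V=13
t=4: input=3 -> V=0 FIRE
t=5: input=1 -> V=8
t=6: input=4 -> V=0 FIRE
t=7: input=4 -> V=0 FIRE
t=8: input=3 -> V=0 FIRE
t=9: input=2 -> V=16
t=10: input=3 -> V=0 FIRE
t=11: input=3 -> V=0 FIRE
t=12: input=2 -> V=16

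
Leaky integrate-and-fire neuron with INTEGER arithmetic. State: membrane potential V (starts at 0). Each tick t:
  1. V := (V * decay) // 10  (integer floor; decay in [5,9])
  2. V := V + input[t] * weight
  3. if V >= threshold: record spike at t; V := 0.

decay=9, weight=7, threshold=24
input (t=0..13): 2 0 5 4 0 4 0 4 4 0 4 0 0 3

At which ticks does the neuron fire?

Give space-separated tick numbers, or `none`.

Answer: 2 3 5 7 8 10

Derivation:
t=0: input=2 -> V=14
t=1: input=0 -> V=12
t=2: input=5 -> V=0 FIRE
t=3: input=4 -> V=0 FIRE
t=4: input=0 -> V=0
t=5: input=4 -> V=0 FIRE
t=6: input=0 -> V=0
t=7: input=4 -> V=0 FIRE
t=8: input=4 -> V=0 FIRE
t=9: input=0 -> V=0
t=10: input=4 -> V=0 FIRE
t=11: input=0 -> V=0
t=12: input=0 -> V=0
t=13: input=3 -> V=21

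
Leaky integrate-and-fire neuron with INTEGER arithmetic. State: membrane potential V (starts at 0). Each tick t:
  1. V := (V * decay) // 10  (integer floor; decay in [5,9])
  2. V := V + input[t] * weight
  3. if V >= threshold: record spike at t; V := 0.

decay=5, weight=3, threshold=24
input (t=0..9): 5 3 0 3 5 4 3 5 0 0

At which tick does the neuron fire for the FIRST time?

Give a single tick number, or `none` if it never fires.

Answer: 7

Derivation:
t=0: input=5 -> V=15
t=1: input=3 -> V=16
t=2: input=0 -> V=8
t=3: input=3 -> V=13
t=4: input=5 -> V=21
t=5: input=4 -> V=22
t=6: input=3 -> V=20
t=7: input=5 -> V=0 FIRE
t=8: input=0 -> V=0
t=9: input=0 -> V=0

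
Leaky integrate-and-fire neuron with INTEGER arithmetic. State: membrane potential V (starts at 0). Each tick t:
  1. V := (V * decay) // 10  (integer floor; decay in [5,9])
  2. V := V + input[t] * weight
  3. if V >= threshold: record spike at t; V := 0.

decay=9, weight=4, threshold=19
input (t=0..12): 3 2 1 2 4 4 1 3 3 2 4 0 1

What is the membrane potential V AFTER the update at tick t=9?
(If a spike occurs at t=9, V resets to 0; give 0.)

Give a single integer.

Answer: 18

Derivation:
t=0: input=3 -> V=12
t=1: input=2 -> V=18
t=2: input=1 -> V=0 FIRE
t=3: input=2 -> V=8
t=4: input=4 -> V=0 FIRE
t=5: input=4 -> V=16
t=6: input=1 -> V=18
t=7: input=3 -> V=0 FIRE
t=8: input=3 -> V=12
t=9: input=2 -> V=18
t=10: input=4 -> V=0 FIRE
t=11: input=0 -> V=0
t=12: input=1 -> V=4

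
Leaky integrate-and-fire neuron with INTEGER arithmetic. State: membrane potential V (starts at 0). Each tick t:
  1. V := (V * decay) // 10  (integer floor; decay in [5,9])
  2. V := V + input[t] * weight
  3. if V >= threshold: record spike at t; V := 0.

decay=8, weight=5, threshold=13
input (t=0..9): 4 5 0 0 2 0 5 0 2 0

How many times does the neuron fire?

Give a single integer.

t=0: input=4 -> V=0 FIRE
t=1: input=5 -> V=0 FIRE
t=2: input=0 -> V=0
t=3: input=0 -> V=0
t=4: input=2 -> V=10
t=5: input=0 -> V=8
t=6: input=5 -> V=0 FIRE
t=7: input=0 -> V=0
t=8: input=2 -> V=10
t=9: input=0 -> V=8

Answer: 3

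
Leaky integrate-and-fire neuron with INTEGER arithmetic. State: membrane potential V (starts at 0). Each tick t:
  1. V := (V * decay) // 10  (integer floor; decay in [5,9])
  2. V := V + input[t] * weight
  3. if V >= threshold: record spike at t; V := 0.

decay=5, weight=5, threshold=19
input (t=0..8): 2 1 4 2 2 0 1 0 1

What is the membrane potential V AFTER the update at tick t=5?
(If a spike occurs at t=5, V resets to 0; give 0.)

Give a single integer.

Answer: 7

Derivation:
t=0: input=2 -> V=10
t=1: input=1 -> V=10
t=2: input=4 -> V=0 FIRE
t=3: input=2 -> V=10
t=4: input=2 -> V=15
t=5: input=0 -> V=7
t=6: input=1 -> V=8
t=7: input=0 -> V=4
t=8: input=1 -> V=7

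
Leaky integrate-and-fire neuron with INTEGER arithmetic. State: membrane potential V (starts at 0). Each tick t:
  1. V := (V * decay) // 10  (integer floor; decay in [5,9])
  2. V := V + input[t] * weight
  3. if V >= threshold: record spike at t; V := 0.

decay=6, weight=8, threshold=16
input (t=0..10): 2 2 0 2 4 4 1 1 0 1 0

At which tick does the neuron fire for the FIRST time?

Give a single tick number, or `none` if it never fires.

Answer: 0

Derivation:
t=0: input=2 -> V=0 FIRE
t=1: input=2 -> V=0 FIRE
t=2: input=0 -> V=0
t=3: input=2 -> V=0 FIRE
t=4: input=4 -> V=0 FIRE
t=5: input=4 -> V=0 FIRE
t=6: input=1 -> V=8
t=7: input=1 -> V=12
t=8: input=0 -> V=7
t=9: input=1 -> V=12
t=10: input=0 -> V=7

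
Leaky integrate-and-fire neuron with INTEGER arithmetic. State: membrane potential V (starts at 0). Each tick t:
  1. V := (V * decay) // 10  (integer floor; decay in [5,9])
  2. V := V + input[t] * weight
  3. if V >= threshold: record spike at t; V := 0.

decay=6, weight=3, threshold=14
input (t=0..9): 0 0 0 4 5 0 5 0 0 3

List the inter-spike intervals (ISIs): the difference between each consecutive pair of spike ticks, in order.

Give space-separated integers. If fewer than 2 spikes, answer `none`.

Answer: 2

Derivation:
t=0: input=0 -> V=0
t=1: input=0 -> V=0
t=2: input=0 -> V=0
t=3: input=4 -> V=12
t=4: input=5 -> V=0 FIRE
t=5: input=0 -> V=0
t=6: input=5 -> V=0 FIRE
t=7: input=0 -> V=0
t=8: input=0 -> V=0
t=9: input=3 -> V=9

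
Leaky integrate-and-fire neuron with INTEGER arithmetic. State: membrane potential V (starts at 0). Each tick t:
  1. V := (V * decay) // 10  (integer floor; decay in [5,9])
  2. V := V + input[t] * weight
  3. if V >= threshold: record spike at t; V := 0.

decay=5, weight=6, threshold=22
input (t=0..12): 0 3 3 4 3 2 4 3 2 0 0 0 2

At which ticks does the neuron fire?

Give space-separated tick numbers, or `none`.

t=0: input=0 -> V=0
t=1: input=3 -> V=18
t=2: input=3 -> V=0 FIRE
t=3: input=4 -> V=0 FIRE
t=4: input=3 -> V=18
t=5: input=2 -> V=21
t=6: input=4 -> V=0 FIRE
t=7: input=3 -> V=18
t=8: input=2 -> V=21
t=9: input=0 -> V=10
t=10: input=0 -> V=5
t=11: input=0 -> V=2
t=12: input=2 -> V=13

Answer: 2 3 6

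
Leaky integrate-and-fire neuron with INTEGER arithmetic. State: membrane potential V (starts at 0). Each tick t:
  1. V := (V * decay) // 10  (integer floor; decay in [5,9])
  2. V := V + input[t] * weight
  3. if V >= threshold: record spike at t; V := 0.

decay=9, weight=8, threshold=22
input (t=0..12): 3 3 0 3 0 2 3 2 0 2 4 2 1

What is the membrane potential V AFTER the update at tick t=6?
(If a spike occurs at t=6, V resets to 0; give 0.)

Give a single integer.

Answer: 0

Derivation:
t=0: input=3 -> V=0 FIRE
t=1: input=3 -> V=0 FIRE
t=2: input=0 -> V=0
t=3: input=3 -> V=0 FIRE
t=4: input=0 -> V=0
t=5: input=2 -> V=16
t=6: input=3 -> V=0 FIRE
t=7: input=2 -> V=16
t=8: input=0 -> V=14
t=9: input=2 -> V=0 FIRE
t=10: input=4 -> V=0 FIRE
t=11: input=2 -> V=16
t=12: input=1 -> V=0 FIRE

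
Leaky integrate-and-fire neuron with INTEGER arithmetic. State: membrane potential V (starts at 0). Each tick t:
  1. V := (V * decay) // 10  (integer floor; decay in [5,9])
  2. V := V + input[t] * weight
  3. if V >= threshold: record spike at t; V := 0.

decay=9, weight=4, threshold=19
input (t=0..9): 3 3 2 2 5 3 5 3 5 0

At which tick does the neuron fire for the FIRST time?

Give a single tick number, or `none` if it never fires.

t=0: input=3 -> V=12
t=1: input=3 -> V=0 FIRE
t=2: input=2 -> V=8
t=3: input=2 -> V=15
t=4: input=5 -> V=0 FIRE
t=5: input=3 -> V=12
t=6: input=5 -> V=0 FIRE
t=7: input=3 -> V=12
t=8: input=5 -> V=0 FIRE
t=9: input=0 -> V=0

Answer: 1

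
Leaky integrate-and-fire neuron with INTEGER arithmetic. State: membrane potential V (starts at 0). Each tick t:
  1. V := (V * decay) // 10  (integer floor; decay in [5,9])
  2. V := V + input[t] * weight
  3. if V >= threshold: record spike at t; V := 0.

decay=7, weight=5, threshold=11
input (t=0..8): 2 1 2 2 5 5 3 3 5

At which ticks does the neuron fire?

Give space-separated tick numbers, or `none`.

Answer: 1 3 4 5 6 7 8

Derivation:
t=0: input=2 -> V=10
t=1: input=1 -> V=0 FIRE
t=2: input=2 -> V=10
t=3: input=2 -> V=0 FIRE
t=4: input=5 -> V=0 FIRE
t=5: input=5 -> V=0 FIRE
t=6: input=3 -> V=0 FIRE
t=7: input=3 -> V=0 FIRE
t=8: input=5 -> V=0 FIRE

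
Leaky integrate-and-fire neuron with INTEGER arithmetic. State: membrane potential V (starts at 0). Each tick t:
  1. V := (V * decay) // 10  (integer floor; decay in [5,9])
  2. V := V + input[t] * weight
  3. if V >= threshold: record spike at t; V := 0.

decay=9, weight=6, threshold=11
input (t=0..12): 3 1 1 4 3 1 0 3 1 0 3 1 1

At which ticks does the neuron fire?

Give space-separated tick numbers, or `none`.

t=0: input=3 -> V=0 FIRE
t=1: input=1 -> V=6
t=2: input=1 -> V=0 FIRE
t=3: input=4 -> V=0 FIRE
t=4: input=3 -> V=0 FIRE
t=5: input=1 -> V=6
t=6: input=0 -> V=5
t=7: input=3 -> V=0 FIRE
t=8: input=1 -> V=6
t=9: input=0 -> V=5
t=10: input=3 -> V=0 FIRE
t=11: input=1 -> V=6
t=12: input=1 -> V=0 FIRE

Answer: 0 2 3 4 7 10 12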